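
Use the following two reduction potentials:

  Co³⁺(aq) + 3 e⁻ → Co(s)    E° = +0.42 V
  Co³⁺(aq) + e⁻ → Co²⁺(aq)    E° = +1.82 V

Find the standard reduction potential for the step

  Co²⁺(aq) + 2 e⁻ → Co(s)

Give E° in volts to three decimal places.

Sequential free energies add, so n₃E°₃ = n₁E°₁ + n₂E°₂.
With n₃ = 3, and the known step contributing 1×(+1.82) V, the unknown satisfies 2·E° = 3×(+0.42) − 1×(+1.82) = -0.560.
E° = -0.560 / 2 = -0.280 V.

-0.280 V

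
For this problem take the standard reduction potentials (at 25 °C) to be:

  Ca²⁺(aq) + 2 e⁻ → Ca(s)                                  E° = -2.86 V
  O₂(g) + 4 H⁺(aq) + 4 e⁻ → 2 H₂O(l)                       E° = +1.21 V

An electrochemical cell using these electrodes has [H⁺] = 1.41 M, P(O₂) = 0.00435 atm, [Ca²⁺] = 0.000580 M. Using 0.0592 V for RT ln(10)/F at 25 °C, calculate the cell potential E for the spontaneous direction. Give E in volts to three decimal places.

+4.140 V

O₂/H₂O is the cathode (higher E°), Ca²⁺/Ca the anode: E°cell = +1.21 − (-2.86) = +4.07 V, n = 4.
Overall: O₂(g) + 4 H⁺(aq) + 2 Ca(s) → 2 H₂O(l) + 2 Ca²⁺(aq)
Q = [Ca²⁺]^2 / (P(O₂)·[H⁺]^4); log Q = -4.709.
E = E° − (0.0592/n) log Q = +4.07 − (0.0592/4)(-4.709) = +4.140 V.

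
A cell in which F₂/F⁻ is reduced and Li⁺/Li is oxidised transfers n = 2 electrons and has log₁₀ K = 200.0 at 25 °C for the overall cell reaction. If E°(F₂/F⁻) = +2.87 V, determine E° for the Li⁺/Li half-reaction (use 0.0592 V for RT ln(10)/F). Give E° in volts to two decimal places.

E°cell = (0.0592/n)·log K = (0.0592/2)(200.0) = +5.920 V.
Since F₂/F⁻ is the cathode and Li⁺/Li the anode, E°cell = E°(F₂/F⁻) − E°(Li⁺/Li).
So E°(Li⁺/Li) = E°(F₂/F⁻) − E°cell = (+2.87) − (+5.920) = -3.05 V.

-3.05 V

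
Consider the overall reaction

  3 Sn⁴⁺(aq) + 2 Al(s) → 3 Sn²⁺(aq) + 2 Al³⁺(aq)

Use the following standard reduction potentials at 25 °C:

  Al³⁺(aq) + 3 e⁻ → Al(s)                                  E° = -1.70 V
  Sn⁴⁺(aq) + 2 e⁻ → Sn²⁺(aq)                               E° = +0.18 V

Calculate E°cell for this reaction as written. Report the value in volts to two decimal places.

The Sn⁴⁺/Sn²⁺ couple has the higher reduction potential, so it is the cathode; Al³⁺/Al is oxidised at the anode.
E°cell = E°(cathode) − E°(anode) = (+0.18) − (-1.70) = +1.88 V.

+1.88 V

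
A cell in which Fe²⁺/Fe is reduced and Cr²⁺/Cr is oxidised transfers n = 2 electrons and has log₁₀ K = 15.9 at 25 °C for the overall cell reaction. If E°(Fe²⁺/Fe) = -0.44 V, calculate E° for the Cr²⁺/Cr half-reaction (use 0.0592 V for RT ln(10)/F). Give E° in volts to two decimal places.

E°cell = (0.0592/n)·log K = (0.0592/2)(15.9) = +0.471 V.
Since Fe²⁺/Fe is the cathode and Cr²⁺/Cr the anode, E°cell = E°(Fe²⁺/Fe) − E°(Cr²⁺/Cr).
So E°(Cr²⁺/Cr) = E°(Fe²⁺/Fe) − E°cell = (-0.44) − (+0.471) = -0.91 V.

-0.91 V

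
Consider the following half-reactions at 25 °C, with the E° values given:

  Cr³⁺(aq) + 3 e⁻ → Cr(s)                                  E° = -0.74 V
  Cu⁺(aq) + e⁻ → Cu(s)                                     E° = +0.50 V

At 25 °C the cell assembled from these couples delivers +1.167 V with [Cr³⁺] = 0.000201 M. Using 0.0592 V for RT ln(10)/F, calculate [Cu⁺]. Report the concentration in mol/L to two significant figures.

Cu⁺/Cu is the cathode, Cr³⁺/Cr the anode: E°cell = +1.24 V, n = 3.
Overall reaction: 3 Cu⁺(aq) + Cr(s) → 3 Cu(s) + Cr³⁺(aq); Q = [Cr³⁺]^1/[Cu⁺]^3.
From E = E° − (0.0592/n) log Q: log Q = (E° − E)·n/0.0592 = (+1.24 − (+1.167))·3/0.0592 = 3.6993.
So 3·log[Cu⁺] = 1·log(0.000201) − log Q = -3.6968 − (3.6993) = -7.3961; log[Cu⁺] = -7.3961 / 3 = -2.4654; [Cu⁺] = 10^(-2.4654) ≈ 0.0034 M.

0.0034 M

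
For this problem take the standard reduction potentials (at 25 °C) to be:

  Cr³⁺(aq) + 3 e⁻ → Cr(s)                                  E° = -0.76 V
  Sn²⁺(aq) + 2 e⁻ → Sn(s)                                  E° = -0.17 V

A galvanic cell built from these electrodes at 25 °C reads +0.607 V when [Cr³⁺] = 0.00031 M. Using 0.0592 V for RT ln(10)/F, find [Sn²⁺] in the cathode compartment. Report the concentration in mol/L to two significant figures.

Sn²⁺/Sn is the cathode, Cr³⁺/Cr the anode: E°cell = +0.59 V, n = 6.
Overall reaction: 3 Sn²⁺(aq) + 2 Cr(s) → 3 Sn(s) + 2 Cr³⁺(aq); Q = [Cr³⁺]^2/[Sn²⁺]^3.
From E = E° − (0.0592/n) log Q: log Q = (E° − E)·n/0.0592 = (+0.59 − (+0.607))·6/0.0592 = -1.7230.
So 3·log[Sn²⁺] = 2·log(0.00031) − log Q = -7.0173 − (-1.7230) = -5.2943; log[Sn²⁺] = -5.2943 / 3 = -1.7648; [Sn²⁺] = 10^(-1.7648) ≈ 0.017 M.

0.017 M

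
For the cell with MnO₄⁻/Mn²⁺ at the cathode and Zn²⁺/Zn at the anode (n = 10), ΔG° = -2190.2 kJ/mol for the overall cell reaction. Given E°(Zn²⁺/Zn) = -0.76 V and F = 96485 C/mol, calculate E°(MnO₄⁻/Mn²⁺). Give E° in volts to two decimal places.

E°cell = −ΔG°/(nF) = −(-2190.2×10³)/((10)(96485)) = +2.270 V.
Since MnO₄⁻/Mn²⁺ is the cathode and Zn²⁺/Zn the anode, E°cell = E°(MnO₄⁻/Mn²⁺) − E°(Zn²⁺/Zn).
So E°(MnO₄⁻/Mn²⁺) = E°cell + E°(Zn²⁺/Zn) = +2.270 + (-0.76) = +1.51 V.

+1.51 V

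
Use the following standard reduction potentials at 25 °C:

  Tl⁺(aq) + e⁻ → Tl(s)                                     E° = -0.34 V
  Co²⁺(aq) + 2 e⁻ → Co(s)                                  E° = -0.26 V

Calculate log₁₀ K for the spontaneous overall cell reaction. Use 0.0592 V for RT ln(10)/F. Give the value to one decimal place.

2.7

Cathode: Co²⁺/Co; anode: Tl⁺/Tl. E°cell = +0.08 V, n = 2.
log K = nE°cell / 0.0592 = (2)(+0.08) / 0.0592 = 2.7.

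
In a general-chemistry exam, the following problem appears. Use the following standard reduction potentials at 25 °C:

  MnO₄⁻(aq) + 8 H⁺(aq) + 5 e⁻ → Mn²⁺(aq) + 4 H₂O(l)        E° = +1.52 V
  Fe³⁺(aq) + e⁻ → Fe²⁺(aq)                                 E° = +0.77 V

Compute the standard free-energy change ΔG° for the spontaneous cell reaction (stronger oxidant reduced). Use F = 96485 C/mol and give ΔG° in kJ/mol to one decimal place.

-361.8 kJ/mol

MnO₄⁻/Mn²⁺ (E° = +1.52 V) is the cathode; Fe³⁺/Fe²⁺ (E° = +0.77 V) is the anode, so E°cell = +0.75 V.
Balancing electrons gives n = 5 (lcm of 5 and 1).
ΔG° = −nFE° = −(5)(96485)(+0.75) = -361,819 J = -361.8 kJ/mol.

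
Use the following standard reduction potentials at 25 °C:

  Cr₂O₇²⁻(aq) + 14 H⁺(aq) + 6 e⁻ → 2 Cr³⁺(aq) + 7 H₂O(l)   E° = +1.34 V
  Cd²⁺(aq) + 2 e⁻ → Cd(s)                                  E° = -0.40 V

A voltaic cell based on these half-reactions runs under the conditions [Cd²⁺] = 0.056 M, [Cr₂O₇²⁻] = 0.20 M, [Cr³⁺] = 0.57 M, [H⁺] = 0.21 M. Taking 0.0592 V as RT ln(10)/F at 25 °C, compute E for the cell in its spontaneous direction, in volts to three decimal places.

+1.681 V

Cr₂O₇²⁻/Cr³⁺ is the cathode (higher E°), Cd²⁺/Cd the anode: E°cell = +1.34 − (-0.40) = +1.74 V, n = 6.
Overall: Cr₂O₇²⁻(aq) + 14 H⁺(aq) + 3 Cd(s) → 2 Cr³⁺(aq) + 7 H₂O(l) + 3 Cd²⁺(aq)
Q = [Cr³⁺]^2·[Cd²⁺]^3 / ([Cr₂O₇²⁻]·[H⁺]^14); log Q = 5.944.
E = E° − (0.0592/n) log Q = +1.74 − (0.0592/6)(5.944) = +1.681 V.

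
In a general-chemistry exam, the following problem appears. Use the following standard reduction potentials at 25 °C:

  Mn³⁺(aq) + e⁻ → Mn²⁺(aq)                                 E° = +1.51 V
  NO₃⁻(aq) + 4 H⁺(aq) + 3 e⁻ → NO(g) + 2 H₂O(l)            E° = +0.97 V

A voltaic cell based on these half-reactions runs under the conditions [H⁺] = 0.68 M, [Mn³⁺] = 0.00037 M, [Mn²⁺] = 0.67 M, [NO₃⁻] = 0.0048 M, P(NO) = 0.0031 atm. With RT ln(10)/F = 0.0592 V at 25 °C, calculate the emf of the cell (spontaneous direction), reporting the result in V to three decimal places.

Mn³⁺/Mn²⁺ is the cathode (higher E°), NO₃⁻/NO the anode: E°cell = +1.51 − (+0.97) = +0.54 V, n = 3.
Overall: 3 Mn³⁺(aq) + NO(g) + 2 H₂O(l) → 3 Mn²⁺(aq) + NO₃⁻(aq) + 4 H⁺(aq)
Q = [Mn²⁺]^3·[NO₃⁻]·[H⁺]^4 / ([Mn³⁺]^3·P(NO)); log Q = 9.294.
E = E° − (0.0592/n) log Q = +0.54 − (0.0592/3)(9.294) = +0.357 V.

+0.357 V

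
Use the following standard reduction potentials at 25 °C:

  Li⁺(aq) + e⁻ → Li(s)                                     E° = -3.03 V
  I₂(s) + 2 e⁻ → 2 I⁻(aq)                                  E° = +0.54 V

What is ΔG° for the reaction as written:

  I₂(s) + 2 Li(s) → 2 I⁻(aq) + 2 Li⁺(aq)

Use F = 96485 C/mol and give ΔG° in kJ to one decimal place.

As written, I₂/I⁻ is reduced (cathode) and Li⁺/Li is oxidised (anode), so E°cell = (+0.54) − (-3.03) = +3.57 V.
Balancing electrons gives n = 2.
ΔG° = −nFE° = −(2)(96485)(+3.57) = -688,903 J = -688.9 kJ.

-688.9 kJ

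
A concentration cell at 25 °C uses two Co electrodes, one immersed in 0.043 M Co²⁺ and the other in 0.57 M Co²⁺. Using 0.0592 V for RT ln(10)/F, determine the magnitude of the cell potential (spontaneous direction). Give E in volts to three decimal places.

+0.033 V

For a concentration cell E°cell = 0. The 0.57 M side is the cathode (reduction is favoured where [Co²⁺] is higher).
With n = 2, E = −(0.0592/2) log([Co²⁺]ₐₙ/[Co²⁺]꜀ₐₜ) = −(0.0592/2) log(0.043/0.57) = −(0.0592/2)(-1.122) = +0.033 V.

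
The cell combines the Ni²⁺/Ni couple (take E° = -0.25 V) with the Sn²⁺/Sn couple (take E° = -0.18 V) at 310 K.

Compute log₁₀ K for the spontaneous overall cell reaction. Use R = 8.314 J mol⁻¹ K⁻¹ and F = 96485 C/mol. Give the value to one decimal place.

2.3

Cathode: Sn²⁺/Sn; anode: Ni²⁺/Ni. E°cell = (-0.18) − (-0.25) = +0.07 V, with n = 2.
ΔG° = −nFE° = −RT ln K, so ln K = nFE°/(RT) = (2)(96485)(+0.07) / ((8.314)(310)) = 5.241.
log₁₀ K = 5.241 / ln 10 = 2.3.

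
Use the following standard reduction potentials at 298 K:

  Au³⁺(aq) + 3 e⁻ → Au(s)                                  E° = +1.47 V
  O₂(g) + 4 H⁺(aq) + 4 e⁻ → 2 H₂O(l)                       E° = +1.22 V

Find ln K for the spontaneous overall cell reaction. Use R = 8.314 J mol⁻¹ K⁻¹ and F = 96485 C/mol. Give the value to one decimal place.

116.8

Cathode: Au³⁺/Au; anode: O₂/H₂O. E°cell = (+1.47) − (+1.22) = +0.25 V, with n = 12.
ΔG° = −nFE° = −RT ln K, so ln K = nFE°/(RT) = (12)(96485)(+0.25) / ((8.314)(298)) = 116.830.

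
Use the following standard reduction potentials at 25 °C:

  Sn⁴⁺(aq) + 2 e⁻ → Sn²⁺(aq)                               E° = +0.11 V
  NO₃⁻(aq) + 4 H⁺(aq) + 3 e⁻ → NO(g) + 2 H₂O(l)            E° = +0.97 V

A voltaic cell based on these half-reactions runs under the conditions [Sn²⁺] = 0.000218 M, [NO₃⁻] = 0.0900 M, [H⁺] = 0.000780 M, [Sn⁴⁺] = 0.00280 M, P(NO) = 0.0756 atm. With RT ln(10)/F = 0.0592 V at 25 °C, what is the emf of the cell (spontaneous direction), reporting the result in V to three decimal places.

+0.583 V

NO₃⁻/NO is the cathode (higher E°), Sn⁴⁺/Sn²⁺ the anode: E°cell = +0.97 − (+0.11) = +0.86 V, n = 6.
Overall: 2 NO₃⁻(aq) + 8 H⁺(aq) + 3 Sn²⁺(aq) → 2 NO(g) + 4 H₂O(l) + 3 Sn⁴⁺(aq)
Q = P(NO)^2·[Sn⁴⁺]^3 / ([NO₃⁻]^2·[H⁺]^8·[Sn²⁺]^3); log Q = 28.038.
E = E° − (0.0592/n) log Q = +0.86 − (0.0592/6)(28.038) = +0.583 V.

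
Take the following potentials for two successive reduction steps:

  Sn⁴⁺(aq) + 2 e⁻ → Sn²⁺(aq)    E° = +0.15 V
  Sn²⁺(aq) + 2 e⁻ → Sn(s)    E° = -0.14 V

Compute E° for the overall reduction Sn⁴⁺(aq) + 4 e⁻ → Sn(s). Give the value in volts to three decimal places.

+0.005 V

Since ΔG° = −nFE° is additive over sequential reductions, n₃E°₃ = n₁E°₁ + n₂E°₂.
E°₃ = (2×+0.15 + 2×-0.14) / 4 = (+0.020) / 4 = +0.005 V.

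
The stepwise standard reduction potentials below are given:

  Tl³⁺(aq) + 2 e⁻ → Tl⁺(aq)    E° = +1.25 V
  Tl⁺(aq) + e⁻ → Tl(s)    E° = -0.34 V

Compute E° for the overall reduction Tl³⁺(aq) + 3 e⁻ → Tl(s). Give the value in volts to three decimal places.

+0.720 V

Adding the free-energy changes (−nFE°) of the two steps gives −n₃FE°₃ = −n₁FE°₁ − n₂FE°₂.
E°₃ = (2×+1.25 + 1×-0.34) / 3 = (+2.160) / 3 = +0.720 V.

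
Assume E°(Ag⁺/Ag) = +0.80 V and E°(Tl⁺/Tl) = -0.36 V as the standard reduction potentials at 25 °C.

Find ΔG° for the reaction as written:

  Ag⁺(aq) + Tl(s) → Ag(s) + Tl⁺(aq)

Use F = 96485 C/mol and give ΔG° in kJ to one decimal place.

As written, Ag⁺/Ag is reduced (cathode) and Tl⁺/Tl is oxidised (anode), so E°cell = (+0.80) − (-0.36) = +1.16 V.
Balancing electrons gives n = 1.
ΔG° = −nFE° = −(1)(96485)(+1.16) = -111,923 J = -111.9 kJ.

-111.9 kJ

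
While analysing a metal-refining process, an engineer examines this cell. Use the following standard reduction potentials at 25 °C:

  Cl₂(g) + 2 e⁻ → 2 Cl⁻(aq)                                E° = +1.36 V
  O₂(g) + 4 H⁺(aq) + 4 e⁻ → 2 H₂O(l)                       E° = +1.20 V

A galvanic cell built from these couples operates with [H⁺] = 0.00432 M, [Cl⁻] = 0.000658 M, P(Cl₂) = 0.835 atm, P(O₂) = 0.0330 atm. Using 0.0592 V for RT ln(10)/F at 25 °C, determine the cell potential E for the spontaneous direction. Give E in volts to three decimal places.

Cl₂/Cl⁻ is the cathode (higher E°), O₂/H₂O the anode: E°cell = +1.36 − (+1.20) = +0.16 V, n = 4.
Overall: 2 Cl₂(g) + 2 H₂O(l) → 4 Cl⁻(aq) + O₂(g) + 4 H⁺(aq)
Q = [Cl⁻]^4·P(O₂)·[H⁺]^4 / (P(Cl₂)^2); log Q = -23.510.
E = E° − (0.0592/n) log Q = +0.16 − (0.0592/4)(-23.510) = +0.508 V.

+0.508 V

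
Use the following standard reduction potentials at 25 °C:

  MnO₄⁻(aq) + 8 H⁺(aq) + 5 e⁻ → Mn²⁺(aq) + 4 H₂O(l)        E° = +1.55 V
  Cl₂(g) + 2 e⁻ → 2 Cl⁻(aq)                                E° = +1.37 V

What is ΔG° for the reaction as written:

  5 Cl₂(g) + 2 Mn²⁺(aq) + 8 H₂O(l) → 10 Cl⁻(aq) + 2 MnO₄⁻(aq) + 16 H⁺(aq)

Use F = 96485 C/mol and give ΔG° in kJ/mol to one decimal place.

+173.7 kJ/mol

As written, Cl₂/Cl⁻ is reduced (cathode) and MnO₄⁻/Mn²⁺ is oxidised (anode), so E°cell = (+1.37) − (+1.55) = -0.18 V.
Balancing electrons gives n = 10.
ΔG° = −nFE° = −(10)(96485)(-0.18) = 173,673 J = +173.7 kJ/mol.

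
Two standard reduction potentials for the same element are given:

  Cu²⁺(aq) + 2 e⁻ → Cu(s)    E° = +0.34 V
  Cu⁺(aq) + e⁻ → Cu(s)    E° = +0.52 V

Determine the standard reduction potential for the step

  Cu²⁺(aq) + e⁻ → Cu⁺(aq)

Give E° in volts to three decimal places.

+0.160 V

Sequential free energies add, so n₃E°₃ = n₁E°₁ + n₂E°₂.
With n₃ = 2, and the known step contributing 1×(+0.52) V, the unknown satisfies 1·E° = 2×(+0.34) − 1×(+0.52) = +0.160.
E° = +0.160 / 1 = +0.160 V.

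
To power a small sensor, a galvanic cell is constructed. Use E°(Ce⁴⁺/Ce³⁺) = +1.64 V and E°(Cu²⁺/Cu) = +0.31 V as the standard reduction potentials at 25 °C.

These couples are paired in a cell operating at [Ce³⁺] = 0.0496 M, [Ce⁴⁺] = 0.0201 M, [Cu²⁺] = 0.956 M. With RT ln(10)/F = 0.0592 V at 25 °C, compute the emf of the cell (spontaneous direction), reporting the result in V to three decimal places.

Ce⁴⁺/Ce³⁺ is the cathode (higher E°), Cu²⁺/Cu the anode: E°cell = +1.64 − (+0.31) = +1.33 V, n = 2.
Overall: 2 Ce⁴⁺(aq) + Cu(s) → 2 Ce³⁺(aq) + Cu²⁺(aq)
Q = [Ce³⁺]^2·[Cu²⁺] / ([Ce⁴⁺]^2); log Q = 0.765.
E = E° − (0.0592/n) log Q = +1.33 − (0.0592/2)(0.765) = +1.307 V.

+1.307 V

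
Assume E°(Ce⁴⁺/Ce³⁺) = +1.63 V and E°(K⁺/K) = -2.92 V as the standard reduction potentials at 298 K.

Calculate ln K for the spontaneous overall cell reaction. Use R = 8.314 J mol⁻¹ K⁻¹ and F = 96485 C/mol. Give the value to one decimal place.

177.2

Cathode: Ce⁴⁺/Ce³⁺; anode: K⁺/K. E°cell = (+1.63) − (-2.92) = +4.55 V, with n = 1.
ΔG° = −nFE° = −RT ln K, so ln K = nFE°/(RT) = (1)(96485)(+4.55) / ((8.314)(298)) = 177.192.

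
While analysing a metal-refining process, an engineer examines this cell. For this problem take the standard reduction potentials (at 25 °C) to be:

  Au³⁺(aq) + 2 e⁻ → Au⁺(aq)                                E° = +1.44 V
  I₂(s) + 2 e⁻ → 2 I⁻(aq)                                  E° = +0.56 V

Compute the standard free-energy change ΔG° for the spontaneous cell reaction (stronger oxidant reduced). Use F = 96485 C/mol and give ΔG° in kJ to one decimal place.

-169.8 kJ

Au³⁺/Au⁺ (E° = +1.44 V) is the cathode; I₂/I⁻ (E° = +0.56 V) is the anode, so E°cell = +0.88 V.
Balancing electrons gives n = 2 (lcm of 2 and 2).
ΔG° = −nFE° = −(2)(96485)(+0.88) = -169,814 J = -169.8 kJ.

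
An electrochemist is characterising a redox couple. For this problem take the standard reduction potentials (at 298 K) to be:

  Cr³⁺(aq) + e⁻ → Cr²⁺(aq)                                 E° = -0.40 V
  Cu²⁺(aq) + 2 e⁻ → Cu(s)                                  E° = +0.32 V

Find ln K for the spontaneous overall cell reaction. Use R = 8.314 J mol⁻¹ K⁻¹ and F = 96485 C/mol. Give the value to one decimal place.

Cathode: Cu²⁺/Cu; anode: Cr³⁺/Cr²⁺. E°cell = (+0.32) − (-0.40) = +0.72 V, with n = 2.
ΔG° = −nFE° = −RT ln K, so ln K = nFE°/(RT) = (2)(96485)(+0.72) / ((8.314)(298)) = 56.078.

56.1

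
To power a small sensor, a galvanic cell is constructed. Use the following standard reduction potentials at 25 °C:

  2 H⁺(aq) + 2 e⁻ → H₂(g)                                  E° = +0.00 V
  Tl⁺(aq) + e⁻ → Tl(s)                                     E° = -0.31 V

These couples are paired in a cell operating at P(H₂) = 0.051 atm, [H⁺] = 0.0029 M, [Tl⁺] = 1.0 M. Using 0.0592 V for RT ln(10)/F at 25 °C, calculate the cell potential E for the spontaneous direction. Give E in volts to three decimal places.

+0.198 V

H⁺/H₂ is the cathode (higher E°), Tl⁺/Tl the anode: E°cell = +0.00 − (-0.31) = +0.31 V, n = 2.
Overall: 2 H⁺(aq) + 2 Tl(s) → H₂(g) + 2 Tl⁺(aq)
Q = P(H₂)·[Tl⁺]^2 / ([H⁺]^2); log Q = 3.783.
E = E° − (0.0592/n) log Q = +0.31 − (0.0592/2)(3.783) = +0.198 V.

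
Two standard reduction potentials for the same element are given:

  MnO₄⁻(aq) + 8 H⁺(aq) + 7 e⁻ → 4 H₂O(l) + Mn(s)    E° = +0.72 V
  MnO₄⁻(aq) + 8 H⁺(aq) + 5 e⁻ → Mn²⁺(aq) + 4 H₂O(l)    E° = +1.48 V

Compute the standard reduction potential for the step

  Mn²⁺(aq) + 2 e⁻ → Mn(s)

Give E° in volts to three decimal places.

Sequential free energies add, so n₃E°₃ = n₁E°₁ + n₂E°₂.
With n₃ = 7, and the known step contributing 5×(+1.48) V, the unknown satisfies 2·E° = 7×(+0.72) − 5×(+1.48) = -2.360.
E° = -2.360 / 2 = -1.180 V.

-1.180 V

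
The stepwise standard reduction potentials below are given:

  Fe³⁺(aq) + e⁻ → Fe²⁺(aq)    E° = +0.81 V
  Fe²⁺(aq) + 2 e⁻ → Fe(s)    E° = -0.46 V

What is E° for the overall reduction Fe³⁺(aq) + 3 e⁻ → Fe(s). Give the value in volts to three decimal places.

-0.037 V

Since ΔG° = −nFE° is additive over sequential reductions, n₃E°₃ = n₁E°₁ + n₂E°₂.
E°₃ = (1×+0.81 + 2×-0.46) / 3 = (-0.110) / 3 = -0.037 V.
E° values themselves are not directly additive — weighting by electron count is essential.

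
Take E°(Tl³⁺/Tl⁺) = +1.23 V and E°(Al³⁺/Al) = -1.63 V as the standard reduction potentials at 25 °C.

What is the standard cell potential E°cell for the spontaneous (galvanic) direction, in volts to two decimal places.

The Tl³⁺/Tl⁺ couple has the higher reduction potential, so it is the cathode; Al³⁺/Al is oxidised at the anode.
E°cell = E°(cathode) − E°(anode) = (+1.23) − (-1.63) = +2.86 V.
Since E°cell > 0, the reaction is spontaneous under standard conditions.

+2.86 V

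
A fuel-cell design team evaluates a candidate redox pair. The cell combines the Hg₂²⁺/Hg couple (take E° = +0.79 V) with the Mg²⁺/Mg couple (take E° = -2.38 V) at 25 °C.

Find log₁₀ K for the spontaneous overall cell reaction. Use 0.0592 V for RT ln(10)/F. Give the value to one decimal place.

107.1

Cathode: Hg₂²⁺/Hg; anode: Mg²⁺/Mg. E°cell = +3.17 V, n = 2.
log K = nE°cell / 0.0592 = (2)(+3.17) / 0.0592 = 107.1.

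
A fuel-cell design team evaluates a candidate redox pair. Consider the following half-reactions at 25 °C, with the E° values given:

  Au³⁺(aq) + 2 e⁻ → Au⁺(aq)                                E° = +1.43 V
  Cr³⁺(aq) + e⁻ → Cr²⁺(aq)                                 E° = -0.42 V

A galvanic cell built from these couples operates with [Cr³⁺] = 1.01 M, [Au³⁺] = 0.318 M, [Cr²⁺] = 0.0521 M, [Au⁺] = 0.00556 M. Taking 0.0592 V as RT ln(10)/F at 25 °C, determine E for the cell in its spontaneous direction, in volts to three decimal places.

Au³⁺/Au⁺ is the cathode (higher E°), Cr³⁺/Cr²⁺ the anode: E°cell = +1.43 − (-0.42) = +1.85 V, n = 2.
Overall: Au³⁺(aq) + 2 Cr²⁺(aq) → Au⁺(aq) + 2 Cr³⁺(aq)
Q = [Au⁺]·[Cr³⁺]^2 / ([Au³⁺]·[Cr²⁺]^2); log Q = 0.818.
E = E° − (0.0592/n) log Q = +1.85 − (0.0592/2)(0.818) = +1.826 V.

+1.826 V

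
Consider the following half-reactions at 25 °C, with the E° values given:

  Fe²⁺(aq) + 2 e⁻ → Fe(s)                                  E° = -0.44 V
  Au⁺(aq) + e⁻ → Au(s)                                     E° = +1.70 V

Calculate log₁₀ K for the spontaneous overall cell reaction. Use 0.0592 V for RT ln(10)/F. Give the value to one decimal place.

72.3

Cathode: Au⁺/Au; anode: Fe²⁺/Fe. E°cell = +2.14 V, n = 2.
log K = nE°cell / 0.0592 = (2)(+2.14) / 0.0592 = 72.3.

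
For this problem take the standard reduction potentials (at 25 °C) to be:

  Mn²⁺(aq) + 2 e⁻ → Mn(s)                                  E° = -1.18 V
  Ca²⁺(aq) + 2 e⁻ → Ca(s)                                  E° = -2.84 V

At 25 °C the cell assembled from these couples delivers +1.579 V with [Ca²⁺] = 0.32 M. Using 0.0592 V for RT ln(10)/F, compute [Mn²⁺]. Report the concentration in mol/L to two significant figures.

Mn²⁺/Mn is the cathode, Ca²⁺/Ca the anode: E°cell = +1.66 V, n = 2.
Overall reaction: Mn²⁺(aq) + Ca(s) → Mn(s) + Ca²⁺(aq); Q = [Ca²⁺]^1/[Mn²⁺]^1.
From E = E° − (0.0592/n) log Q: log Q = (E° − E)·n/0.0592 = (+1.66 − (+1.579))·2/0.0592 = 2.7365.
So 1·log[Mn²⁺] = 1·log(0.32) − log Q = -0.4949 − (2.7365) = -3.2314; [Mn²⁺] = 10^(-3.2314) ≈ 0.00059 M.

0.00059 M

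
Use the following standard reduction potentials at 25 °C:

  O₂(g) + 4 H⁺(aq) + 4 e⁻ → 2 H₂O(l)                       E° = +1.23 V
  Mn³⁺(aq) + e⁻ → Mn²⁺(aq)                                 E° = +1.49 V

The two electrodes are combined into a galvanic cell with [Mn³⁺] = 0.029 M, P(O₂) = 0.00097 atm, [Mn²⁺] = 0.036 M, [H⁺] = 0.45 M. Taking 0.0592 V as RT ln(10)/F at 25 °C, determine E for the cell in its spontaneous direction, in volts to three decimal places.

+0.320 V

Mn³⁺/Mn²⁺ is the cathode (higher E°), O₂/H₂O the anode: E°cell = +1.49 − (+1.23) = +0.26 V, n = 4.
Overall: 4 Mn³⁺(aq) + 2 H₂O(l) → 4 Mn²⁺(aq) + O₂(g) + 4 H⁺(aq)
Q = [Mn²⁺]^4·P(O₂)·[H⁺]^4 / ([Mn³⁺]^4); log Q = -4.025.
E = E° − (0.0592/n) log Q = +0.26 − (0.0592/4)(-4.025) = +0.320 V.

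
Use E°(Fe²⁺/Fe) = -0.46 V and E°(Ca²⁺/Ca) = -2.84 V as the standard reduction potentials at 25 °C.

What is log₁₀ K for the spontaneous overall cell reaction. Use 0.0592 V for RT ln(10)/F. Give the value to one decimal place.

Cathode: Fe²⁺/Fe; anode: Ca²⁺/Ca. E°cell = +2.38 V, n = 2.
log K = nE°cell / 0.0592 = (2)(+2.38) / 0.0592 = 80.4.

80.4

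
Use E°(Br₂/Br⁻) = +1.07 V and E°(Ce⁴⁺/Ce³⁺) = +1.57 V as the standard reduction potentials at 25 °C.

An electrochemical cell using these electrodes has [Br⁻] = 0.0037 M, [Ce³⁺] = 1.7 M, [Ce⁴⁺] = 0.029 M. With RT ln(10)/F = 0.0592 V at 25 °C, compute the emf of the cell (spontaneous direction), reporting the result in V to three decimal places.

+0.251 V

Ce⁴⁺/Ce³⁺ is the cathode (higher E°), Br₂/Br⁻ the anode: E°cell = +1.57 − (+1.07) = +0.50 V, n = 2.
Overall: 2 Ce⁴⁺(aq) + 2 Br⁻(aq) → 2 Ce³⁺(aq) + Br₂(l)
Q = [Ce³⁺]^2 / ([Ce⁴⁺]^2·[Br⁻]^2); log Q = 8.400.
E = E° − (0.0592/n) log Q = +0.50 − (0.0592/2)(8.400) = +0.251 V.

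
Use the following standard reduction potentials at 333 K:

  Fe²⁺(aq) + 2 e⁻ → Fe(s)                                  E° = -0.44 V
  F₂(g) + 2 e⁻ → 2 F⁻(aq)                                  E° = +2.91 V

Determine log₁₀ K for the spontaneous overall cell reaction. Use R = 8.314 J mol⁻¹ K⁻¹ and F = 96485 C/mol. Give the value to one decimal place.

101.4

Cathode: F₂/F⁻; anode: Fe²⁺/Fe. E°cell = (+2.91) − (-0.44) = +3.35 V, with n = 2.
ΔG° = −nFE° = −RT ln K, so ln K = nFE°/(RT) = (2)(96485)(+3.35) / ((8.314)(333)) = 233.496.
log₁₀ K = 233.496 / ln 10 = 101.4.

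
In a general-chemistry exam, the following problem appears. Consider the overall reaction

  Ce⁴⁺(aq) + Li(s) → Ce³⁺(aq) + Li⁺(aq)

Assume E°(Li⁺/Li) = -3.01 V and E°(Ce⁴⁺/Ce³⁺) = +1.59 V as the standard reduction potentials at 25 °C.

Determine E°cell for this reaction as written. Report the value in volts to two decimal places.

The Ce⁴⁺/Ce³⁺ couple has the higher reduction potential, so it is the cathode; Li⁺/Li is oxidised at the anode.
E°cell = E°(cathode) − E°(anode) = (+1.59) − (-3.01) = +4.60 V.
Since E°cell > 0, the reaction is spontaneous under standard conditions.

+4.60 V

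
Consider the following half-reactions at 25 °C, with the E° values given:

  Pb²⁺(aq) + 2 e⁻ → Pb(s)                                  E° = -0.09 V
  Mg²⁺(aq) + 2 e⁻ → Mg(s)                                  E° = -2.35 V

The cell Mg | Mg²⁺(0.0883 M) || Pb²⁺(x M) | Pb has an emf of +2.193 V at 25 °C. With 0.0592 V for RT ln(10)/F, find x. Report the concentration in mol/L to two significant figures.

Pb²⁺/Pb is the cathode, Mg²⁺/Mg the anode: E°cell = +2.26 V, n = 2.
Overall reaction: Pb²⁺(aq) + Mg(s) → Pb(s) + Mg²⁺(aq); Q = [Mg²⁺]^1/[Pb²⁺]^1.
From E = E° − (0.0592/n) log Q: log Q = (E° − E)·n/0.0592 = (+2.26 − (+2.193))·2/0.0592 = 2.2635.
So 1·log[Pb²⁺] = 1·log(0.0883) − log Q = -1.0540 − (2.2635) = -3.3175; [Pb²⁺] = 10^(-3.3175) ≈ 0.00048 M.

0.00048 M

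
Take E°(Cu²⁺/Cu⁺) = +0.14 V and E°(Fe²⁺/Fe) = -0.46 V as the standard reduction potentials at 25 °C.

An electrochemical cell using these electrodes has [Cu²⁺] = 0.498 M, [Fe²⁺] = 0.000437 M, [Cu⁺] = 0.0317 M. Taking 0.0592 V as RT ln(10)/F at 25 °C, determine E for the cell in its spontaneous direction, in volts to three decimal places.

Cu²⁺/Cu⁺ is the cathode (higher E°), Fe²⁺/Fe the anode: E°cell = +0.14 − (-0.46) = +0.60 V, n = 2.
Overall: 2 Cu²⁺(aq) + Fe(s) → 2 Cu⁺(aq) + Fe²⁺(aq)
Q = [Cu⁺]^2·[Fe²⁺] / ([Cu²⁺]^2); log Q = -5.752.
E = E° − (0.0592/n) log Q = +0.60 − (0.0592/2)(-5.752) = +0.770 V.

+0.770 V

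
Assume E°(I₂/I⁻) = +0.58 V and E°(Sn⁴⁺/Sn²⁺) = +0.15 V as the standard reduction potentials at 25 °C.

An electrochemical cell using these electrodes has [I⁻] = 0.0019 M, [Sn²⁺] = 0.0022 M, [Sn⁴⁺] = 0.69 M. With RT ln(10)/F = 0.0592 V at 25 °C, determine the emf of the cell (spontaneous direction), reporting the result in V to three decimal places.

+0.517 V

I₂/I⁻ is the cathode (higher E°), Sn⁴⁺/Sn²⁺ the anode: E°cell = +0.58 − (+0.15) = +0.43 V, n = 2.
Overall: I₂(s) + Sn²⁺(aq) → 2 I⁻(aq) + Sn⁴⁺(aq)
Q = [I⁻]^2·[Sn⁴⁺] / ([Sn²⁺]); log Q = -2.946.
E = E° − (0.0592/n) log Q = +0.43 − (0.0592/2)(-2.946) = +0.517 V.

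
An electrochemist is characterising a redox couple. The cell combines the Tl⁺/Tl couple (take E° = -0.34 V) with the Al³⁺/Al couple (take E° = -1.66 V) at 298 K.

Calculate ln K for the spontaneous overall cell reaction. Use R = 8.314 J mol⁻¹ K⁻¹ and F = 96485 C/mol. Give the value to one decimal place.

154.2

Cathode: Tl⁺/Tl; anode: Al³⁺/Al. E°cell = (-0.34) − (-1.66) = +1.32 V, with n = 3.
ΔG° = −nFE° = −RT ln K, so ln K = nFE°/(RT) = (3)(96485)(+1.32) / ((8.314)(298)) = 154.216.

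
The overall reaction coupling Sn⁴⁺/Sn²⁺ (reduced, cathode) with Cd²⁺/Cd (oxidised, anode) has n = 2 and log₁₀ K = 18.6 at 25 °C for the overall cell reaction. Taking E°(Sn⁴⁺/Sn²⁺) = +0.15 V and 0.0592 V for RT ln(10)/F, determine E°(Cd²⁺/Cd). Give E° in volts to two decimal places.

E°cell = (0.0592/n)·log K = (0.0592/2)(18.6) = +0.551 V.
Since Sn⁴⁺/Sn²⁺ is the cathode and Cd²⁺/Cd the anode, E°cell = E°(Sn⁴⁺/Sn²⁺) − E°(Cd²⁺/Cd).
So E°(Cd²⁺/Cd) = E°(Sn⁴⁺/Sn²⁺) − E°cell = (+0.15) − (+0.551) = -0.40 V.

-0.40 V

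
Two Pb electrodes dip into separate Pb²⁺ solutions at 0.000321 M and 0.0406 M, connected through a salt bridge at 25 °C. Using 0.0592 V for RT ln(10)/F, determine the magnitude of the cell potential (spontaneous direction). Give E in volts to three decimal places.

For a concentration cell E°cell = 0. The 0.0406 M side is the cathode (reduction is favoured where [Pb²⁺] is higher).
With n = 2, E = −(0.0592/2) log([Pb²⁺]ₐₙ/[Pb²⁺]꜀ₐₜ) = −(0.0592/2) log(0.000321/0.0406) = −(0.0592/2)(-2.102) = +0.062 V.

+0.062 V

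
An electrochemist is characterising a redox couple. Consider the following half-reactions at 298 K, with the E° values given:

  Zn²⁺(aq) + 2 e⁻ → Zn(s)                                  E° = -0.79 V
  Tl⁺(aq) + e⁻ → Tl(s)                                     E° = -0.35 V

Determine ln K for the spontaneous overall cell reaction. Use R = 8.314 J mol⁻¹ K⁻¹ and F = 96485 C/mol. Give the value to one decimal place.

Cathode: Tl⁺/Tl; anode: Zn²⁺/Zn. E°cell = (-0.35) − (-0.79) = +0.44 V, with n = 2.
ΔG° = −nFE° = −RT ln K, so ln K = nFE°/(RT) = (2)(96485)(+0.44) / ((8.314)(298)) = 34.270.

34.3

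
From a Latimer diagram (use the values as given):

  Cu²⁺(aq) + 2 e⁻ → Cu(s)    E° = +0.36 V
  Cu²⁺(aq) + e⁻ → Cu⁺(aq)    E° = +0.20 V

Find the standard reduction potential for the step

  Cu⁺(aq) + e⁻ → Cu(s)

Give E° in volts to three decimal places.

Sequential free energies add, so n₃E°₃ = n₁E°₁ + n₂E°₂.
With n₃ = 2, and the known step contributing 1×(+0.20) V, the unknown satisfies 1·E° = 2×(+0.36) − 1×(+0.20) = +0.520.
E° = +0.520 / 1 = +0.520 V.

+0.520 V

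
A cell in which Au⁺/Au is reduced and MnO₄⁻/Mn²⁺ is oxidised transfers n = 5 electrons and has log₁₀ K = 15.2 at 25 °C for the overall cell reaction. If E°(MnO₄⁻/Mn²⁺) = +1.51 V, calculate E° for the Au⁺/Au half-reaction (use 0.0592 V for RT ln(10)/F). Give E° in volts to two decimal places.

E°cell = (0.0592/n)·log K = (0.0592/5)(15.2) = +0.180 V.
Since Au⁺/Au is the cathode and MnO₄⁻/Mn²⁺ the anode, E°cell = E°(Au⁺/Au) − E°(MnO₄⁻/Mn²⁺).
So E°(Au⁺/Au) = E°cell + E°(MnO₄⁻/Mn²⁺) = +0.180 + (+1.51) = +1.69 V.

+1.69 V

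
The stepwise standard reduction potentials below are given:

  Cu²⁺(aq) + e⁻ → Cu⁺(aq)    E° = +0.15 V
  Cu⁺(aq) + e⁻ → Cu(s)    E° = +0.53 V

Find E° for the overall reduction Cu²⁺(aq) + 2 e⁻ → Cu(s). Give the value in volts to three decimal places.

+0.340 V

Adding the free-energy changes (−nFE°) of the two steps gives −n₃FE°₃ = −n₁FE°₁ − n₂FE°₂.
E°₃ = (1×+0.15 + 1×+0.53) / 2 = (+0.680) / 2 = +0.340 V.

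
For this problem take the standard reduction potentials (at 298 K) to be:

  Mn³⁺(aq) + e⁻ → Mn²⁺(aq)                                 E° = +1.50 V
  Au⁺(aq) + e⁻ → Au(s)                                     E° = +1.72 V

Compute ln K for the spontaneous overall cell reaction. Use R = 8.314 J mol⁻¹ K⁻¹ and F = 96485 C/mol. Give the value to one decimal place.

8.6

Cathode: Au⁺/Au; anode: Mn³⁺/Mn²⁺. E°cell = (+1.72) − (+1.50) = +0.22 V, with n = 1.
ΔG° = −nFE° = −RT ln K, so ln K = nFE°/(RT) = (1)(96485)(+0.22) / ((8.314)(298)) = 8.568.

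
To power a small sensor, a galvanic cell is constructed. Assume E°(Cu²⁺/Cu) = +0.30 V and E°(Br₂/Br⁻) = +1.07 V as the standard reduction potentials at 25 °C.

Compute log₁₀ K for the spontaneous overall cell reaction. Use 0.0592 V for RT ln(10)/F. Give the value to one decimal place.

26.0

Cathode: Br₂/Br⁻; anode: Cu²⁺/Cu. E°cell = +0.77 V, n = 2.
log K = nE°cell / 0.0592 = (2)(+0.77) / 0.0592 = 26.0.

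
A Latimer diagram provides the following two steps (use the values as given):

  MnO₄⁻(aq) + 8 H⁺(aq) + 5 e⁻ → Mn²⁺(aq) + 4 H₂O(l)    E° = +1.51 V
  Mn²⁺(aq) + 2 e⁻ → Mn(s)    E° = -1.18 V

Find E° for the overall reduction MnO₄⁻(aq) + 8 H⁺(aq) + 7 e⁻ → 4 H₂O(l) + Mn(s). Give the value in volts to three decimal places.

Standard free energies of sequential steps add: ΔG°₃ = ΔG°₁ + ΔG°₂, so n₃E°₃ = n₁E°₁ + n₂E°₂.
E°₃ = (5×+1.51 + 2×-1.18) / 7 = (+5.190) / 7 = +0.741 V.

+0.741 V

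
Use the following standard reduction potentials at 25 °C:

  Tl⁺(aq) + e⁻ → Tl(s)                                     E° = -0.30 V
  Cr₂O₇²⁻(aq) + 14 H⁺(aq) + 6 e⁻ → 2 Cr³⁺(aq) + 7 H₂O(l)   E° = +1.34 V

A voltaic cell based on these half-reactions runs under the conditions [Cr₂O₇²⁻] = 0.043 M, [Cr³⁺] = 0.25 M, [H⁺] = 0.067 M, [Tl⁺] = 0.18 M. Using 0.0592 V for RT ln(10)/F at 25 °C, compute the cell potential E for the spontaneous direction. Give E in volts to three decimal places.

+1.520 V

Cr₂O₇²⁻/Cr³⁺ is the cathode (higher E°), Tl⁺/Tl the anode: E°cell = +1.34 − (-0.30) = +1.64 V, n = 6.
Overall: Cr₂O₇²⁻(aq) + 14 H⁺(aq) + 6 Tl(s) → 2 Cr³⁺(aq) + 7 H₂O(l) + 6 Tl⁺(aq)
Q = [Cr³⁺]^2·[Tl⁺]^6 / ([Cr₂O₇²⁻]·[H⁺]^14); log Q = 12.129.
E = E° − (0.0592/n) log Q = +1.64 − (0.0592/6)(12.129) = +1.520 V.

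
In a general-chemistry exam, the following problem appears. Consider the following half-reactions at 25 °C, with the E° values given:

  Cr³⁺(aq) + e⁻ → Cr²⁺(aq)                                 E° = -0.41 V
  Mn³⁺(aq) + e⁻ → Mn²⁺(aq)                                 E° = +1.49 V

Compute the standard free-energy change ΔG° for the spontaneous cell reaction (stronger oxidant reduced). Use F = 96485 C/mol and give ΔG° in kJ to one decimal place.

-183.3 kJ

Mn³⁺/Mn²⁺ (E° = +1.49 V) is the cathode; Cr³⁺/Cr²⁺ (E° = -0.41 V) is the anode, so E°cell = +1.90 V.
Balancing electrons gives n = 1 (lcm of 1 and 1).
ΔG° = −nFE° = −(1)(96485)(+1.90) = -183,322 J = -183.3 kJ.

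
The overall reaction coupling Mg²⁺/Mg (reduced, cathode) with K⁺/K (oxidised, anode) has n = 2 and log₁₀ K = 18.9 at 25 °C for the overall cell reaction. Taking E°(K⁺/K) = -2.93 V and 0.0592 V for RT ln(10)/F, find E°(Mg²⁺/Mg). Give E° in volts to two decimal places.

-2.37 V

E°cell = (0.0592/n)·log K = (0.0592/2)(18.9) = +0.559 V.
Since Mg²⁺/Mg is the cathode and K⁺/K the anode, E°cell = E°(Mg²⁺/Mg) − E°(K⁺/K).
So E°(Mg²⁺/Mg) = E°cell + E°(K⁺/K) = +0.559 + (-2.93) = -2.37 V.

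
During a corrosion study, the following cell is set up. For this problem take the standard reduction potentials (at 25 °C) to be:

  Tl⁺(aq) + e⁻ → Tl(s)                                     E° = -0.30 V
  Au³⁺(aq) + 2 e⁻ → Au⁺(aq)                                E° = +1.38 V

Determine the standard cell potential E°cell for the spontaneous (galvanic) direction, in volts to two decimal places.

+1.68 V

The Au³⁺/Au⁺ couple has the higher reduction potential, so it is the cathode; Tl⁺/Tl is oxidised at the anode.
E°cell = E°(cathode) − E°(anode) = (+1.38) − (-0.30) = +1.68 V.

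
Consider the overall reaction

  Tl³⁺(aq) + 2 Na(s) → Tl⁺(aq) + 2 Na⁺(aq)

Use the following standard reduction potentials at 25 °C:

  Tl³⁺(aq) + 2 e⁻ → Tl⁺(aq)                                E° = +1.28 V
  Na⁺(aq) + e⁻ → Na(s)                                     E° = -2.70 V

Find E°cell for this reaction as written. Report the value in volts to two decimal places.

The Tl³⁺/Tl⁺ couple has the higher reduction potential, so it is the cathode; Na⁺/Na is oxidised at the anode.
E°cell = E°(cathode) − E°(anode) = (+1.28) − (-2.70) = +3.98 V.

+3.98 V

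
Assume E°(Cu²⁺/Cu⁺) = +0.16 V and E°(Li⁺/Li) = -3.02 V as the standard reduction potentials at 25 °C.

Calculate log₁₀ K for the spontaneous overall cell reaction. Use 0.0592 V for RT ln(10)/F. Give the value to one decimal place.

53.7

Cathode: Cu²⁺/Cu⁺; anode: Li⁺/Li. E°cell = +3.18 V, n = 1.
log K = nE°cell / 0.0592 = (1)(+3.18) / 0.0592 = 53.7.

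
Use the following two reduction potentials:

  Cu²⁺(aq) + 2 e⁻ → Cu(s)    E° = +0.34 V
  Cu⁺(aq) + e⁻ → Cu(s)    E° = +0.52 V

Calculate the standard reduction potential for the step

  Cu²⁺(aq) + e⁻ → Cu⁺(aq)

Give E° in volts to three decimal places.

Sequential free energies add, so n₃E°₃ = n₁E°₁ + n₂E°₂.
With n₃ = 2, and the known step contributing 1×(+0.52) V, the unknown satisfies 1·E° = 2×(+0.34) − 1×(+0.52) = +0.160.
E° = +0.160 / 1 = +0.160 V.

+0.160 V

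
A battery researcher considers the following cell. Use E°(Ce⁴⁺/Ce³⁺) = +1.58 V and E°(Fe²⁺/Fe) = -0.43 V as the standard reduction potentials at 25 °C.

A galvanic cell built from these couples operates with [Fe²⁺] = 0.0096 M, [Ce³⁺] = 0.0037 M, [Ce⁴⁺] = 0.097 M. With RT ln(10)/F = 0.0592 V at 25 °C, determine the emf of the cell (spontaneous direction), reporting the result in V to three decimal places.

+2.154 V

Ce⁴⁺/Ce³⁺ is the cathode (higher E°), Fe²⁺/Fe the anode: E°cell = +1.58 − (-0.43) = +2.01 V, n = 2.
Overall: 2 Ce⁴⁺(aq) + Fe(s) → 2 Ce³⁺(aq) + Fe²⁺(aq)
Q = [Ce³⁺]^2·[Fe²⁺] / ([Ce⁴⁺]^2); log Q = -4.855.
E = E° − (0.0592/n) log Q = +2.01 − (0.0592/2)(-4.855) = +2.154 V.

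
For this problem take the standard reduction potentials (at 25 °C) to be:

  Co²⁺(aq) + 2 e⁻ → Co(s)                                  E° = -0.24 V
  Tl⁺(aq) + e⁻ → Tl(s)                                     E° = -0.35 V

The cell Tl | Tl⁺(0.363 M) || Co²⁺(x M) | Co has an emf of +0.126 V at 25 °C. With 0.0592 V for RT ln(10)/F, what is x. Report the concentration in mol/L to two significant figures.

0.46 M

Co²⁺/Co is the cathode, Tl⁺/Tl the anode: E°cell = +0.11 V, n = 2.
Overall reaction: Co²⁺(aq) + 2 Tl(s) → Co(s) + 2 Tl⁺(aq); Q = [Tl⁺]^2/[Co²⁺]^1.
From E = E° − (0.0592/n) log Q: log Q = (E° − E)·n/0.0592 = (+0.11 − (+0.126))·2/0.0592 = -0.5405.
So 1·log[Co²⁺] = 2·log(0.363) − log Q = -0.8802 − (-0.5405) = -0.3397; [Co²⁺] = 10^(-0.3397) ≈ 0.46 M.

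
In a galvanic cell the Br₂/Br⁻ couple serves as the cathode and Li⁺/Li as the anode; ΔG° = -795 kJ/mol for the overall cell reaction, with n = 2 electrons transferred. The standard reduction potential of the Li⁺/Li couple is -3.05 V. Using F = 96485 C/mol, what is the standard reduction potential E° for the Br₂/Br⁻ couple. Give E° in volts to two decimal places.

E°cell = −ΔG°/(nF) = −(-795×10³)/((2)(96485)) = +4.120 V.
Since Br₂/Br⁻ is the cathode and Li⁺/Li the anode, E°cell = E°(Br₂/Br⁻) − E°(Li⁺/Li).
So E°(Br₂/Br⁻) = E°cell + E°(Li⁺/Li) = +4.120 + (-3.05) = +1.07 V.

+1.07 V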